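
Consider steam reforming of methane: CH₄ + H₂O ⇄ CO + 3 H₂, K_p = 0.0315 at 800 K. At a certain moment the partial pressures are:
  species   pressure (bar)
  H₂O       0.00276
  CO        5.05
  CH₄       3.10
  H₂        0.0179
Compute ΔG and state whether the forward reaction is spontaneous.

ΔG = -14.8 kJ/mol; the forward reaction is spontaneous

Q_p = P(CO)·P(H₂)³ / (P(CH₄)·P(H₂O)) = (5.05)·(0.0179)³ / ((3.10)·(0.00276)) = 0.00339
ΔG = RT ln(Q_p/K_p) = (8.314 J mol⁻¹ K⁻¹)(800 K) × ln(0.00339/0.0315)
   = (6.651 kJ/mol)(-2.229) = -14.8 kJ/mol
ΔG < 0, so the forward reaction is spontaneous (proceeds forward).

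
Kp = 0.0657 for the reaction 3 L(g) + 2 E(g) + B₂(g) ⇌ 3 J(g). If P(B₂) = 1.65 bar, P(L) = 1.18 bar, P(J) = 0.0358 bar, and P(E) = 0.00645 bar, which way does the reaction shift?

Qp = P(J)³ / (P(L)³·P(E)²·P(B₂)) = (0.0358)³ / ((1.18)³·(0.00645)²·(1.65)) = 0.407
Qp = 0.407 > Kp = 0.0657, so the reverse reaction proceeds.

reverse (toward reactants)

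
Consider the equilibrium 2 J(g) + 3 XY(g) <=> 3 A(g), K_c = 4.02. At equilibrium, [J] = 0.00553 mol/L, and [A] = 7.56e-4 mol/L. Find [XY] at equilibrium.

[XY] = 0.0152 mol/L

At equilibrium, K_c = [A]³ / ([J]²·[XY]³) = 4.02.
(7.56e-4)³ / ((0.00553)²·([XY])³) = 4.02
[XY]³ = 3.51e-6 ⇒ [XY] = 0.0152 mol/L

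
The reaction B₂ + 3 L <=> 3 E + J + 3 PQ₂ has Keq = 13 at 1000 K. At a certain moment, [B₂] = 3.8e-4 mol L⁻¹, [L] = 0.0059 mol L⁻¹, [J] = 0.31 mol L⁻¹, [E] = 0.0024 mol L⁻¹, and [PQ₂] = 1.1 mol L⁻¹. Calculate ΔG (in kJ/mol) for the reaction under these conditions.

Q = [E]³·[J]·[PQ₂]³ / ([B₂]·[L]³) = (0.0024)³·(0.31)·(1.1)³ / ((3.8e-4)·(0.0059)³) = 73.1
ΔG = RT ln(Q/Keq) = (8.314 J mol⁻¹ K⁻¹)(1000 K) × ln(73.1/13)
   = (8.314 kJ/mol)(1.727) = 14.4 kJ/mol
ΔG > 0, so the forward reaction is non-spontaneous (proceeds in reverse).

ΔG = 14.4 kJ/mol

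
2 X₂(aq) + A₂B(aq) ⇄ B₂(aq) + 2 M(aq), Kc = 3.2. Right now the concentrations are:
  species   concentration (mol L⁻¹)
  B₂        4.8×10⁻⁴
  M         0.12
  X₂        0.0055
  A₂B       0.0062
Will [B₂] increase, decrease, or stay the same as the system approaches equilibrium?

Qc = [B₂]·[M]² / ([X₂]²·[A₂B]) = (4.8×10⁻⁴)·(0.12)² / ((0.0055)²·(0.0062)) = 37
Qc = 37 > Kc = 3.2: net reverse reaction.
B₂ is a product, so it decreases.

decrease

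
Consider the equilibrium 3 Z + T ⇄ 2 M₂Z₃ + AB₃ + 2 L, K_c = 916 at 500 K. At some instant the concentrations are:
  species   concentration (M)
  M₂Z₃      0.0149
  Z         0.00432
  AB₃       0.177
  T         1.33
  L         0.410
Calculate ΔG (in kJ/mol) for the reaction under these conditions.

ΔG = -11.2 kJ/mol

Q_c = [M₂Z₃]²·[AB₃]·[L]² / ([Z]³·[T]) = (0.0149)²·(0.177)·(0.410)² / ((0.00432)³·(1.33)) = 61.6
ΔG = RT ln(Q_c/K_c) = (8.314 J mol⁻¹ K⁻¹)(500 K) × ln(61.6/916)
   = (4.157 kJ/mol)(-2.699) = -11.2 kJ/mol
ΔG < 0, so the forward reaction is spontaneous (proceeds forward).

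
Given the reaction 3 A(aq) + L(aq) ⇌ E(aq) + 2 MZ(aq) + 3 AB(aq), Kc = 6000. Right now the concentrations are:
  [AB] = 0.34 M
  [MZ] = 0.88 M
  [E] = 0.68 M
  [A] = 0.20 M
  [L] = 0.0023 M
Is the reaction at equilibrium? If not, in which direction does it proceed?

Qc = [E]·[MZ]²·[AB]³ / ([A]³·[L]) = (0.68)·(0.88)²·(0.34)³ / ((0.20)³·(0.0023)) = 1100
Qc = 1100 < Kc = 6000, so the forward reaction proceeds.

toward products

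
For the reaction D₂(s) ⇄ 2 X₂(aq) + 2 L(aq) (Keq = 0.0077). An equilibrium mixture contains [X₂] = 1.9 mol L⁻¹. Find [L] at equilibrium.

[L] = 0.046 mol L⁻¹

(D₂ is a pure solid — omitted from Keq.)
At equilibrium, Keq = [X₂]²·[L]² = 0.0077.
(1.9)²·([L])² = 0.0077
[L]² = 0.00213 ⇒ [L] = 0.046 mol L⁻¹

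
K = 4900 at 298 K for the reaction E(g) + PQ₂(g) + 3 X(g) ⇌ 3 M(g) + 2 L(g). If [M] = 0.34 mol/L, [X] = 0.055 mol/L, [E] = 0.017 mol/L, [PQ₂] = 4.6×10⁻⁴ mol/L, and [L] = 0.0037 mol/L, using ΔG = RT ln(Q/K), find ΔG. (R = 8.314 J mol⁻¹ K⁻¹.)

Q = [M]³·[L]² / ([E]·[PQ₂]·[X]³) = (0.34)³·(0.0037)² / ((0.017)·(4.6×10⁻⁴)·(0.055)³) = 414
ΔG = RT ln(Q/K) = (8.314 J mol⁻¹ K⁻¹)(298 K) × ln(414/4900)
   = (2.478 kJ/mol)(-2.471) = -6.12 kJ/mol
ΔG < 0, so the forward reaction is spontaneous (proceeds forward).

ΔG = -6.12 kJ/mol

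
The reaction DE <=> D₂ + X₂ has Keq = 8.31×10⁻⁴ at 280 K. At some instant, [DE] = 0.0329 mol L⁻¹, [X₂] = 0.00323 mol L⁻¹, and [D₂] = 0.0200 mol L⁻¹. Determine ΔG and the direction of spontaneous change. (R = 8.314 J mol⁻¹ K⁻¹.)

Q = [D₂]·[X₂] / [DE] = (0.0200)·(0.00323) / (0.0329) = 0.00196
ΔG = RT ln(Q/Keq) = (8.314 J mol⁻¹ K⁻¹)(280 K) × ln(0.00196/8.31×10⁻⁴)
   = (2.328 kJ/mol)(0.8581) = 2.00 kJ/mol
ΔG > 0, so the forward reaction is non-spontaneous (proceeds in reverse).

ΔG = 2.00 kJ/mol; the forward reaction is non-spontaneous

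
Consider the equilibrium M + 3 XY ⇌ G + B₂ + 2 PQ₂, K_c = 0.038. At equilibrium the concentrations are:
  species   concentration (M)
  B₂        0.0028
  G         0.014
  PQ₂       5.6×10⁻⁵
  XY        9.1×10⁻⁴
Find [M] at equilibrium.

At equilibrium, K_c = [G]·[B₂]·[PQ₂]² / ([M]·[XY]³) = 0.038.
(0.014)·(0.0028)·(5.6×10⁻⁵)² / (([M])·(9.1×10⁻⁴)³) = 0.038
[M] = 0.00429 = 0.0043 M

[M] = 0.0043 M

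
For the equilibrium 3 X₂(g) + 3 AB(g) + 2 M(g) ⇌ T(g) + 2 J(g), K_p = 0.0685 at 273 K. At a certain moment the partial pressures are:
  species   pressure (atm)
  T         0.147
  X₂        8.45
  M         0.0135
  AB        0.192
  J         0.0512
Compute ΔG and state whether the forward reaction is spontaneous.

ΔG = 4.49 kJ/mol; the forward reaction is non-spontaneous

Q_p = P(T)·P(J)² / (P(X₂)³·P(AB)³·P(M)²) = (0.147)·(0.0512)² / ((8.45)³·(0.192)³·(0.0135)²) = 0.495
ΔG = RT ln(Q_p/K_p) = (8.314 J mol⁻¹ K⁻¹)(273 K) × ln(0.495/0.0685)
   = (2.270 kJ/mol)(1.978) = 4.49 kJ/mol
ΔG > 0, so the forward reaction is non-spontaneous (proceeds in reverse).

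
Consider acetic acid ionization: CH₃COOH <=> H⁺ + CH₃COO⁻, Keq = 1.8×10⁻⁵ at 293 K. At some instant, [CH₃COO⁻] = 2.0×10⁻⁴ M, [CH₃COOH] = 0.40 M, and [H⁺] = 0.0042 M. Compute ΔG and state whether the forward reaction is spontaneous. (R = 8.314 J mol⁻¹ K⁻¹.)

ΔG = -5.23 kJ/mol; the forward reaction is spontaneous

Q = [H⁺]·[CH₃COO⁻] / [CH₃COOH] = (0.0042)·(2.0×10⁻⁴) / (0.40) = 2.10×10⁻⁶
ΔG = RT ln(Q/Keq) = (8.314 J mol⁻¹ K⁻¹)(293 K) × ln(2.10×10⁻⁶/1.8×10⁻⁵)
   = (2.436 kJ/mol)(-2.148) = -5.23 kJ/mol
ΔG < 0, so the forward reaction is spontaneous (proceeds forward).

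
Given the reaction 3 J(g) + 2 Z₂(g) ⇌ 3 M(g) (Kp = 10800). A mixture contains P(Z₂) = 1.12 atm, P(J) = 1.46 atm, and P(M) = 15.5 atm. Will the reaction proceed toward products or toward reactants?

toward products

Qp = P(M)³ / (P(J)³·P(Z₂)²) = (15.5)³ / ((1.46)³·(1.12)²) = 954
Qp = 954 < Kp = 10800, so the forward reaction proceeds.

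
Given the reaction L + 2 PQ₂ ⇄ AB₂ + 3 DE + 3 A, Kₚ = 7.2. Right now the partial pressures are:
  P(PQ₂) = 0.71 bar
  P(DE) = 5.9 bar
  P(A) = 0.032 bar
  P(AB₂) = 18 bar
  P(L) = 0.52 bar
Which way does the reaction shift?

Qₚ = P(AB₂)·P(DE)³·P(A)³ / (P(L)·P(PQ₂)²) = (18)·(5.9)³·(0.032)³ / ((0.52)·(0.71)²) = 0.46
Qₚ = 0.46 < Kₚ = 7.2, so the forward reaction proceeds.

forward (toward products)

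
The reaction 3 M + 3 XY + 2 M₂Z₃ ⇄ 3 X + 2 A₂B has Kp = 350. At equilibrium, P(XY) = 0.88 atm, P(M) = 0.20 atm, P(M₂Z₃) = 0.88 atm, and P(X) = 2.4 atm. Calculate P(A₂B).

At equilibrium, Kp = P(X)³·P(A₂B)² / (P(M)³·P(XY)³·P(M₂Z₃)²) = 350.
(2.4)³·(P(A₂B))² / ((0.20)³·(0.88)³·(0.88)²) = 350
P(A₂B)² = 0.107 ⇒ P(A₂B) = 0.33 atm

P(A₂B) = 0.33 atm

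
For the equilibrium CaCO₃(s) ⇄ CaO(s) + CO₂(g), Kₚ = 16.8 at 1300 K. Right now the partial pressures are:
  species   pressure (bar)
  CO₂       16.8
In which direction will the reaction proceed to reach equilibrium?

neither direction; the system is at equilibrium

(CaCO₃, CaO are pure solids — omitted from Qₚ.)
Qₚ = P(CO₂) = 16.8
Qₚ = 16.8 = Kₚ, so the system is already at equilibrium.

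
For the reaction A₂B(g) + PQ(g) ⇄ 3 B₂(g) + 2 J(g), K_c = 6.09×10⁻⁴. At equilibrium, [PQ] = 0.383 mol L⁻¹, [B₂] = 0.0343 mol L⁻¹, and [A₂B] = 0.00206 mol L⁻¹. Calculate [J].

At equilibrium, K_c = [B₂]³·[J]² / ([A₂B]·[PQ]) = 6.09×10⁻⁴.
(0.0343)³·([J])² / ((0.00206)·(0.383)) = 6.09×10⁻⁴
[J]² = 0.0119 ⇒ [J] = 0.109 mol L⁻¹

[J] = 0.109 mol L⁻¹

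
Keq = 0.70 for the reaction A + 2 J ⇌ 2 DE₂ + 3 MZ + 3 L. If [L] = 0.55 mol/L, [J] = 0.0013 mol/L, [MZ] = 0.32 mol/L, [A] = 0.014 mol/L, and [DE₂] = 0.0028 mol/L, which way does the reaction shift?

Q = [DE₂]²·[MZ]³·[L]³ / ([A]·[J]²) = (0.0028)²·(0.32)³·(0.55)³ / ((0.014)·(0.0013)²) = 1.8
Q = 1.8 > Keq = 0.70, so the reverse reaction proceeds.

to the left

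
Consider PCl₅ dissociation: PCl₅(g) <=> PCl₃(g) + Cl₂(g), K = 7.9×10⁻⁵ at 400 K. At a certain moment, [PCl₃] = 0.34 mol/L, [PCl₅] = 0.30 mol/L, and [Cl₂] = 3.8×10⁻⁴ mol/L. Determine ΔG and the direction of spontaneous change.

Q = [PCl₃]·[Cl₂] / [PCl₅] = (0.34)·(3.8×10⁻⁴) / (0.30) = 4.31×10⁻⁴
ΔG = RT ln(Q/K) = (8.314 J mol⁻¹ K⁻¹)(400 K) × ln(4.31×10⁻⁴/7.9×10⁻⁵)
   = (3.326 kJ/mol)(1.697) = 5.64 kJ/mol
ΔG > 0, so the forward reaction is non-spontaneous (proceeds in reverse).

ΔG = 5.64 kJ/mol; the forward reaction is non-spontaneous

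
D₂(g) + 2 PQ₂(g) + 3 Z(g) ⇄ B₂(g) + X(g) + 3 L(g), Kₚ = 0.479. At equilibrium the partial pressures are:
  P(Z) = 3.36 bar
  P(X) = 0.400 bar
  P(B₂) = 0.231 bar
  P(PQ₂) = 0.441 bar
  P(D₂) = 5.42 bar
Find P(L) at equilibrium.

P(L) = 5.92 bar

At equilibrium, Kₚ = P(B₂)·P(X)·P(L)³ / (P(D₂)·P(PQ₂)²·P(Z)³) = 0.479.
(0.231)·(0.400)·(P(L))³ / ((5.42)·(0.441)²·(3.36)³) = 0.479
P(L)³ = 207 ⇒ P(L) = 5.92 bar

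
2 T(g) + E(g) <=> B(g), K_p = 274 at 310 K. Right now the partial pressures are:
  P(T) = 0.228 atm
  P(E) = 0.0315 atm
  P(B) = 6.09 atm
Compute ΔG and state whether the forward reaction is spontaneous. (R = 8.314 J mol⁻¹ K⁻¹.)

Q_p = P(B) / (P(T)²·P(E)) = (6.09) / ((0.228)²·(0.0315)) = 3720
ΔG = RT ln(Q_p/K_p) = (8.314 J mol⁻¹ K⁻¹)(310 K) × ln(3720/274)
   = (2.577 kJ/mol)(2.608) = 6.72 kJ/mol
ΔG > 0, so the forward reaction is non-spontaneous (proceeds in reverse).

ΔG = 6.72 kJ/mol; the forward reaction is non-spontaneous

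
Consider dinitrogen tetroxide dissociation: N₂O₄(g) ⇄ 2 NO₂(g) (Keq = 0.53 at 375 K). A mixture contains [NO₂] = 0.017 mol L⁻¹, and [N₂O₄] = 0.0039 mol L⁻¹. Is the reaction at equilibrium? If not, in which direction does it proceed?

Q = [NO₂]² / [N₂O₄] = (0.017)² / (0.0039) = 0.074
Q = 0.074 < Keq = 0.53, so the forward reaction proceeds.

toward products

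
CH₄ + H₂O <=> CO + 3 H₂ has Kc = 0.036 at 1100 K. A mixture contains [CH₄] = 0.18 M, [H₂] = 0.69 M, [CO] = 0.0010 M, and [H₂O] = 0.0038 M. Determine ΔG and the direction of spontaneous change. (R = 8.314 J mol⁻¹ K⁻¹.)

ΔG = 23.7 kJ/mol; the forward reaction is non-spontaneous

Qc = [CO]·[H₂]³ / ([CH₄]·[H₂O]) = (0.0010)·(0.69)³ / ((0.18)·(0.0038)) = 0.480
ΔG = RT ln(Qc/Kc) = (8.314 J mol⁻¹ K⁻¹)(1100 K) × ln(0.480/0.036)
   = (9.145 kJ/mol)(2.590) = 23.7 kJ/mol
ΔG > 0, so the forward reaction is non-spontaneous (proceeds in reverse).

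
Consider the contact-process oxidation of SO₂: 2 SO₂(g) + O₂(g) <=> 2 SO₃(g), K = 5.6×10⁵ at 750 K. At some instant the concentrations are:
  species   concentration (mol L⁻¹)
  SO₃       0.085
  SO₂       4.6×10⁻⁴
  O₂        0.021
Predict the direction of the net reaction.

reverse (toward reactants)

Q = [SO₃]² / ([SO₂]²·[O₂]) = (0.085)² / ((4.6×10⁻⁴)²·(0.021)) = 1.6×10⁶
Q = 1.6×10⁶ > K = 5.6×10⁵, so the reverse reaction proceeds.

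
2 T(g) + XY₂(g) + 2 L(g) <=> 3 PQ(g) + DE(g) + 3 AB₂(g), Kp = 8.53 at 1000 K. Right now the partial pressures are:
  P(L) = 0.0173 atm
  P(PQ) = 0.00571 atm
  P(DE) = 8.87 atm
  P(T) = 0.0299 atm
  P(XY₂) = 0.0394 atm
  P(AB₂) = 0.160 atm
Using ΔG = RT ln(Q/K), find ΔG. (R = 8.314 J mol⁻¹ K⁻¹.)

ΔG = -21.5 kJ/mol

Qp = P(PQ)³·P(DE)·P(AB₂)³ / (P(T)²·P(XY₂)·P(L)²) = (0.00571)³·(8.87)·(0.160)³ / ((0.0299)²·(0.0394)·(0.0173)²) = 0.642
ΔG = RT ln(Qp/Kp) = (8.314 J mol⁻¹ K⁻¹)(1000 K) × ln(0.642/8.53)
   = (8.314 kJ/mol)(-2.587) = -21.5 kJ/mol
ΔG < 0, so the forward reaction is spontaneous (proceeds forward).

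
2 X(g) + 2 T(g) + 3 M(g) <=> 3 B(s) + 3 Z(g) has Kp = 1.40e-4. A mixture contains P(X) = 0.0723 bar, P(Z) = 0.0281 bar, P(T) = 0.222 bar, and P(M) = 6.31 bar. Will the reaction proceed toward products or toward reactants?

to the left

(B is a pure solid — omitted from Qp.)
Qp = P(Z)³ / (P(X)²·P(T)²·P(M)³) = (0.0281)³ / ((0.0723)²·(0.222)²·(6.31)³) = 3.43e-4
Qp = 3.43e-4 > Kp = 1.40e-4, so the reverse reaction proceeds.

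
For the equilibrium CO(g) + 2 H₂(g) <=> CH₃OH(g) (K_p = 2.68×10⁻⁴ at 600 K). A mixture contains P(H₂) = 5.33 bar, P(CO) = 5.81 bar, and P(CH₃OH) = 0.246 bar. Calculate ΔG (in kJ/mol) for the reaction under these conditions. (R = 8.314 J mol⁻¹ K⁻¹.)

ΔG = 8.56 kJ/mol

Q_p = P(CH₃OH) / (P(CO)·P(H₂)²) = (0.246) / ((5.81)·(5.33)²) = 0.00149
ΔG = RT ln(Q_p/K_p) = (8.314 J mol⁻¹ K⁻¹)(600 K) × ln(0.00149/2.68×10⁻⁴)
   = (4.988 kJ/mol)(1.716) = 8.56 kJ/mol
ΔG > 0, so the forward reaction is non-spontaneous (proceeds in reverse).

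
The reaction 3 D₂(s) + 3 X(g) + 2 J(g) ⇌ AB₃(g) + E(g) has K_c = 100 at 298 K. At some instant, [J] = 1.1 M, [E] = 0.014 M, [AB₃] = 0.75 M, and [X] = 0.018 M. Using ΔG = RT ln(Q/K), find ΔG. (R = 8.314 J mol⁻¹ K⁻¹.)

ΔG = 6.69 kJ/mol

(D₂ is a pure solid — omitted from Q_c.)
Q_c = [AB₃]·[E] / ([X]³·[J]²) = (0.75)·(0.014) / ((0.018)³·(1.1)²) = 1490
ΔG = RT ln(Q_c/K_c) = (8.314 J mol⁻¹ K⁻¹)(298 K) × ln(1490/100)
   = (2.478 kJ/mol)(2.701) = 6.69 kJ/mol
ΔG > 0, so the forward reaction is non-spontaneous (proceeds in reverse).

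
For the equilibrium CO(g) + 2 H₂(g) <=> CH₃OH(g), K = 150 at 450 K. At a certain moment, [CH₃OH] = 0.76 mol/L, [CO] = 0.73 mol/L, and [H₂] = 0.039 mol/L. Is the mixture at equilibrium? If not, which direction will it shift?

no; Q > K, reaction proceeds in reverse

Q = [CH₃OH] / ([CO]·[H₂]²) = (0.76) / ((0.73)·(0.039)²) = 680
Q = 680 > K = 150: net reverse reaction.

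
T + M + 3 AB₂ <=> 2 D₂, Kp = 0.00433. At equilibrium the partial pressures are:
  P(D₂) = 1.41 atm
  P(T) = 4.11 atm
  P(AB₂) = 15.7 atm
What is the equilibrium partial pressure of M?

At equilibrium, Kp = P(D₂)² / (P(T)·P(M)·P(AB₂)³) = 0.00433.
(1.41)² / ((4.11)·(P(M))·(15.7)³) = 0.00433
P(M) = 0.0289 atm

P(M) = 0.0289 atm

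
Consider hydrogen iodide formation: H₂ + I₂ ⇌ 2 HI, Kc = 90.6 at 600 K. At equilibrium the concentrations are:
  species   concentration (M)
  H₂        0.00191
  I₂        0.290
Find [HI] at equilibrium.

At equilibrium, Kc = [HI]² / ([H₂]·[I₂]) = 90.6.
([HI])² / ((0.00191)·(0.290)) = 90.6
[HI]² = 0.0502 ⇒ [HI] = 0.224 M

[HI] = 0.224 M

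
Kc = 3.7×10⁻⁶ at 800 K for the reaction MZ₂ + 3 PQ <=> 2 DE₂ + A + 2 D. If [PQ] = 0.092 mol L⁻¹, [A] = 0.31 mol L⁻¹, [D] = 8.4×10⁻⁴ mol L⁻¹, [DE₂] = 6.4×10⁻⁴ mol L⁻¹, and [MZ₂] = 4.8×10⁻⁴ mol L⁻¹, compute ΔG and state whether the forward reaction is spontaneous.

ΔG = -18.2 kJ/mol; the forward reaction is spontaneous

Qc = [DE₂]²·[A]·[D]² / ([MZ₂]·[PQ]³) = (6.4×10⁻⁴)²·(0.31)·(8.4×10⁻⁴)² / ((4.8×10⁻⁴)·(0.092)³) = 2.40×10⁻⁷
ΔG = RT ln(Qc/Kc) = (8.314 J mol⁻¹ K⁻¹)(800 K) × ln(2.40×10⁻⁷/3.7×10⁻⁶)
   = (6.651 kJ/mol)(-2.735) = -18.2 kJ/mol
ΔG < 0, so the forward reaction is spontaneous (proceeds forward).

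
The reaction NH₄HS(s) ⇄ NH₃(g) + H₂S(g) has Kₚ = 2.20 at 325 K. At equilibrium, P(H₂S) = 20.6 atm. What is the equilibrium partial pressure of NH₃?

P(NH₃) = 0.107 atm

(NH₄HS is a pure solid — omitted from Kₚ.)
At equilibrium, Kₚ = P(NH₃)·P(H₂S) = 2.20.
(P(NH₃))·(20.6) = 2.20
P(NH₃) = 0.107 atm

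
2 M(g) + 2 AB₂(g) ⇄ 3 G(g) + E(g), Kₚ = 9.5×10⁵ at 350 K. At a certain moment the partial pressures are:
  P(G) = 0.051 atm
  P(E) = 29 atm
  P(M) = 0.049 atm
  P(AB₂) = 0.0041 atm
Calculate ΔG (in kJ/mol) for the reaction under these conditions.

ΔG = -6.69 kJ/mol

Qₚ = P(G)³·P(E) / (P(M)²·P(AB₂)²) = (0.051)³·(29) / ((0.049)²·(0.0041)²) = 95300
ΔG = RT ln(Qₚ/Kₚ) = (8.314 J mol⁻¹ K⁻¹)(350 K) × ln(95300/9.5×10⁵)
   = (2.910 kJ/mol)(-2.299) = -6.69 kJ/mol
ΔG < 0, so the forward reaction is spontaneous (proceeds forward).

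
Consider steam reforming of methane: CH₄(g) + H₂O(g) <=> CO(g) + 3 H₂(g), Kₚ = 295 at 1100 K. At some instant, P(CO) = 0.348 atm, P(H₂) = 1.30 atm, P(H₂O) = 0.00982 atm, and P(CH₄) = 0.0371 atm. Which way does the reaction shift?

reverse (toward reactants)

Qₚ = P(CO)·P(H₂)³ / (P(CH₄)·P(H₂O)) = (0.348)·(1.30)³ / ((0.0371)·(0.00982)) = 2100
Qₚ = 2100 > Kₚ = 295, so the reverse reaction proceeds.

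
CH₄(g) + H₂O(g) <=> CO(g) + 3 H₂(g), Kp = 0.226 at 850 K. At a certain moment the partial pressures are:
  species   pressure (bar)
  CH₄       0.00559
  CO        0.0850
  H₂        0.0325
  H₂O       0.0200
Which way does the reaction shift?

Qp = P(CO)·P(H₂)³ / (P(CH₄)·P(H₂O)) = (0.0850)·(0.0325)³ / ((0.00559)·(0.0200)) = 0.0261
Qp = 0.0261 < Kp = 0.226, so the forward reaction proceeds.

toward products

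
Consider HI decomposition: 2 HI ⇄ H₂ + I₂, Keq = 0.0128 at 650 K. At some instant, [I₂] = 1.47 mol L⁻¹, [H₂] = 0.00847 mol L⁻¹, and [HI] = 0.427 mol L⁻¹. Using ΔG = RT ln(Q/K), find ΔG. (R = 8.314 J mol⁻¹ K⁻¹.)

ΔG = 9.05 kJ/mol

Q = [H₂]·[I₂] / [HI]² = (0.00847)·(1.47) / (0.427)² = 0.0683
ΔG = RT ln(Q/Keq) = (8.314 J mol⁻¹ K⁻¹)(650 K) × ln(0.0683/0.0128)
   = (5.404 kJ/mol)(1.674) = 9.05 kJ/mol
ΔG > 0, so the forward reaction is non-spontaneous (proceeds in reverse).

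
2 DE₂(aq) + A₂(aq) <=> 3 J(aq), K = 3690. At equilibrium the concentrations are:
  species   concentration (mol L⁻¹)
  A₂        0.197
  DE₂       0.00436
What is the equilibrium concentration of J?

At equilibrium, K = [J]³ / ([DE₂]²·[A₂]) = 3690.
([J])³ / ((0.00436)²·(0.197)) = 3690
[J]³ = 0.0138 ⇒ [J] = 0.240 mol L⁻¹

[J] = 0.240 mol L⁻¹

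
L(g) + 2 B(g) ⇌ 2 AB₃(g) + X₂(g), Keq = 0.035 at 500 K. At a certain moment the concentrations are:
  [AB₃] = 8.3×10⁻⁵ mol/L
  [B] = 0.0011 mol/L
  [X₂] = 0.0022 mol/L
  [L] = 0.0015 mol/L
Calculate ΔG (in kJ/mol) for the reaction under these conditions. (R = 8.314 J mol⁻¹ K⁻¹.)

ΔG = -5.96 kJ/mol

Q = [AB₃]²·[X₂] / ([L]·[B]²) = (8.3×10⁻⁵)²·(0.0022) / ((0.0015)·(0.0011)²) = 0.00835
ΔG = RT ln(Q/Keq) = (8.314 J mol⁻¹ K⁻¹)(500 K) × ln(0.00835/0.035)
   = (4.157 kJ/mol)(-1.433) = -5.96 kJ/mol
ΔG < 0, so the forward reaction is spontaneous (proceeds forward).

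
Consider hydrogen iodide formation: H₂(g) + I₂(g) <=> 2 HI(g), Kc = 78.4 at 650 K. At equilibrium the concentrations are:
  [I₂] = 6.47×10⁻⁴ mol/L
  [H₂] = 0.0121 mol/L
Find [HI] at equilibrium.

At equilibrium, Kc = [HI]² / ([H₂]·[I₂]) = 78.4.
([HI])² / ((0.0121)·(6.47×10⁻⁴)) = 78.4
[HI]² = 6.14×10⁻⁴ ⇒ [HI] = 0.0248 mol/L

[HI] = 0.0248 mol/L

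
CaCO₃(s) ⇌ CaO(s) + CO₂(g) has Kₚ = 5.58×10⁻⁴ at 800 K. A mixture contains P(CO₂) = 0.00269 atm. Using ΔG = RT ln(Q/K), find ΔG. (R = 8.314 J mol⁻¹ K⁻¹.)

(CaCO₃, CaO are pure solids — omitted from Qₚ.)
Qₚ = P(CO₂) = 0.00269
ΔG = RT ln(Qₚ/Kₚ) = (8.314 J mol⁻¹ K⁻¹)(800 K) × ln(0.00269/5.58×10⁻⁴)
   = (6.651 kJ/mol)(1.573) = 10.5 kJ/mol
ΔG > 0, so the forward reaction is non-spontaneous (proceeds in reverse).

ΔG = 10.5 kJ/mol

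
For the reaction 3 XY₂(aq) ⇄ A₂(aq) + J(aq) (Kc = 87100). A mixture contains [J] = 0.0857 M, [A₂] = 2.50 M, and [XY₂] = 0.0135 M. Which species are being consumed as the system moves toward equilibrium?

Qc = [A₂]·[J] / [XY₂]³ = (2.50)·(0.0857) / (0.0135)³ = 87100
Qc = 87100 = Kc; the system is at equilibrium.

none (at equilibrium)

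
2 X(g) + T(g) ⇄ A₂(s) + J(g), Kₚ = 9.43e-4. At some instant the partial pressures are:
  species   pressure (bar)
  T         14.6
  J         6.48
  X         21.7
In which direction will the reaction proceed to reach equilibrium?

neither direction; the system is at equilibrium

(A₂ is a pure solid — omitted from Qₚ.)
Qₚ = P(J) / (P(X)²·P(T)) = (6.48) / ((21.7)²·(14.6)) = 9.43e-4
Qₚ = 9.43e-4 = Kₚ, so the system is already at equilibrium.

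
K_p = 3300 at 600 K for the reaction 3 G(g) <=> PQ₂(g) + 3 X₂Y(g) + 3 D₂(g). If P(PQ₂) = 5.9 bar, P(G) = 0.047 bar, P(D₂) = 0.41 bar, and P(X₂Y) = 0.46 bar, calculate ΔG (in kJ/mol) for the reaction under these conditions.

Q_p = P(PQ₂)·P(X₂Y)³·P(D₂)³ / P(G)³ = (5.9)·(0.46)³·(0.41)³ / (0.047)³ = 381
ΔG = RT ln(Q_p/K_p) = (8.314 J mol⁻¹ K⁻¹)(600 K) × ln(381/3300)
   = (4.988 kJ/mol)(-2.159) = -10.8 kJ/mol
ΔG < 0, so the forward reaction is spontaneous (proceeds forward).

ΔG = -10.8 kJ/mol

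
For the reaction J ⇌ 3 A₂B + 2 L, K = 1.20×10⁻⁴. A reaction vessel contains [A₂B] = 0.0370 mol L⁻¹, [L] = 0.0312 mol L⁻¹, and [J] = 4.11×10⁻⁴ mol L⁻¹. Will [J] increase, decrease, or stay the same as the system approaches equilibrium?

stay the same

Q = [A₂B]³·[L]² / [J] = (0.0370)³·(0.0312)² / (4.11×10⁻⁴) = 1.20×10⁻⁴
Q = 1.20×10⁻⁴ = K; the system is at equilibrium.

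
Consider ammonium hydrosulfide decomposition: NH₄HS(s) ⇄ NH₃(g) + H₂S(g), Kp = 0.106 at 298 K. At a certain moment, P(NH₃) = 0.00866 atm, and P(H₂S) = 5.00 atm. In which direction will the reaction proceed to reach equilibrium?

(NH₄HS is a pure solid — omitted from Qp.)
Qp = P(NH₃)·P(H₂S) = (0.00866)·(5.00) = 0.0433
Qp = 0.0433 < Kp = 0.106, so the forward reaction proceeds.

forward (toward products)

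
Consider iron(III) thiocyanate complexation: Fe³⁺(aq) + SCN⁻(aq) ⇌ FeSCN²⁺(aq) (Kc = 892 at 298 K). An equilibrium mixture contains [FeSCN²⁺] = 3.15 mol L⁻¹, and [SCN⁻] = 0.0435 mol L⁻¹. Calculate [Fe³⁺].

At equilibrium, Kc = [FeSCN²⁺] / ([Fe³⁺]·[SCN⁻]) = 892.
(3.15) / (([Fe³⁺])·(0.0435)) = 892
[Fe³⁺] = 0.0812 mol L⁻¹

[Fe³⁺] = 0.0812 mol L⁻¹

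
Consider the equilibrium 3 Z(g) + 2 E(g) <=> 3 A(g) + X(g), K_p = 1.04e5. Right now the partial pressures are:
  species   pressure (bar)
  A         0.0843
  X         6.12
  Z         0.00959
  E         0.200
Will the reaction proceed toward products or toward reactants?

Q_p = P(A)³·P(X) / (P(Z)³·P(E)²) = (0.0843)³·(6.12) / ((0.00959)³·(0.200)²) = 1.04e5
Q_p = 1.04e5 = K_p, so the system is already at equilibrium.

no net change (already at equilibrium)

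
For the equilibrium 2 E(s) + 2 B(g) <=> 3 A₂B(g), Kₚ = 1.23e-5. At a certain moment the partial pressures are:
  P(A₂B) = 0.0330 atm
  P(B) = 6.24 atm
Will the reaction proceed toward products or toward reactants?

(E is a pure solid — omitted from Qₚ.)
Qₚ = P(A₂B)³ / P(B)² = (0.0330)³ / (6.24)² = 9.23e-7
Qₚ = 9.23e-7 < Kₚ = 1.23e-5, so the forward reaction proceeds.

to the right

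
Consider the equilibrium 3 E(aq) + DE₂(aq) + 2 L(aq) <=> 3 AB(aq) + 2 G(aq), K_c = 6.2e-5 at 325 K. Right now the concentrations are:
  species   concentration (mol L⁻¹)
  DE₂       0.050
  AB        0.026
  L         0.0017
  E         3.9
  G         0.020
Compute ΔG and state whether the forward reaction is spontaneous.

Q_c = [AB]³·[G]² / ([E]³·[DE₂]·[L]²) = (0.026)³·(0.020)² / ((3.9)³·(0.050)·(0.0017)²) = 8.20e-4
ΔG = RT ln(Q_c/K_c) = (8.314 J mol⁻¹ K⁻¹)(325 K) × ln(8.20e-4/6.2e-5)
   = (2.702 kJ/mol)(2.582) = 6.98 kJ/mol
ΔG > 0, so the forward reaction is non-spontaneous (proceeds in reverse).

ΔG = 6.98 kJ/mol; the forward reaction is non-spontaneous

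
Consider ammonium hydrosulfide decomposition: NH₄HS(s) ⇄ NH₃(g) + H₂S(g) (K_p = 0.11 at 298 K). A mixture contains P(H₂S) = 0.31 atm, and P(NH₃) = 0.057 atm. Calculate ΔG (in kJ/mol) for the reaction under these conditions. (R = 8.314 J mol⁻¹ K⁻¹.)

(NH₄HS is a pure solid — omitted from Q_p.)
Q_p = P(NH₃)·P(H₂S) = (0.057)·(0.31) = 0.0177
ΔG = RT ln(Q_p/K_p) = (8.314 J mol⁻¹ K⁻¹)(298 K) × ln(0.0177/0.11)
   = (2.478 kJ/mol)(-1.827) = -4.53 kJ/mol
ΔG < 0, so the forward reaction is spontaneous (proceeds forward).

ΔG = -4.53 kJ/mol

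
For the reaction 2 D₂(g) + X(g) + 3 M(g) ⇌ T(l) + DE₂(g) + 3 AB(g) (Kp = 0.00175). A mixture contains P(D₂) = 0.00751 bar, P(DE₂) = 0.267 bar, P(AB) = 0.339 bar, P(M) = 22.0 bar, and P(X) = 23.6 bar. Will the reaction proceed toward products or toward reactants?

to the right

(T is a pure liquid — omitted from Qp.)
Qp = P(DE₂)·P(AB)³ / (P(D₂)²·P(X)·P(M)³) = (0.267)·(0.339)³ / ((0.00751)²·(23.6)·(22.0)³) = 7.34×10⁻⁴
Qp = 7.34×10⁻⁴ < Kp = 0.00175, so the forward reaction proceeds.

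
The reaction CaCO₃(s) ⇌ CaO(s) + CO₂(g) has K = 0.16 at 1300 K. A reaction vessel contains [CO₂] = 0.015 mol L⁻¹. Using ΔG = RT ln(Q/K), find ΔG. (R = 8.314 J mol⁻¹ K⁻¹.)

(CaCO₃, CaO are pure solids — omitted from Q.)
Q = [CO₂] = 0.0150
ΔG = RT ln(Q/K) = (8.314 J mol⁻¹ K⁻¹)(1300 K) × ln(0.0150/0.16)
   = (10.81 kJ/mol)(-2.367) = -25.6 kJ/mol
ΔG < 0, so the forward reaction is spontaneous (proceeds forward).

ΔG = -25.6 kJ/mol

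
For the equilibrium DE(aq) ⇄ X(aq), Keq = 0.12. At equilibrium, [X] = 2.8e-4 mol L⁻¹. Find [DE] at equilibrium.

[DE] = 0.0023 mol L⁻¹

At equilibrium, Keq = [X] / [DE] = 0.12.
(2.8e-4) / ([DE]) = 0.12
[DE] = 0.00233 = 0.0023 mol L⁻¹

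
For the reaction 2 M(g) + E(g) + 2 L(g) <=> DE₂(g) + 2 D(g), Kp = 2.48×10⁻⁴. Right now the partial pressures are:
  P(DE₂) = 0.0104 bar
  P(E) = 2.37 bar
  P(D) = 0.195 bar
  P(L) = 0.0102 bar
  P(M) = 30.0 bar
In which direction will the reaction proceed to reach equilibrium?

Qp = P(DE₂)·P(D)² / (P(M)²·P(E)·P(L)²) = (0.0104)·(0.195)² / ((30.0)²·(2.37)·(0.0102)²) = 0.00178
Qp = 0.00178 > Kp = 2.48×10⁻⁴, so the reverse reaction proceeds.

in the reverse direction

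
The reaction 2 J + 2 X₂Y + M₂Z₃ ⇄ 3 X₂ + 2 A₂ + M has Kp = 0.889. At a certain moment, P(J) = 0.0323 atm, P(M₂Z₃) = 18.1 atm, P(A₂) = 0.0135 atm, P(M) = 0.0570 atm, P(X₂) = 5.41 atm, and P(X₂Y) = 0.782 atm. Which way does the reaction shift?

Qp = P(X₂)³·P(A₂)²·P(M) / (P(J)²·P(X₂Y)²·P(M₂Z₃)) = (5.41)³·(0.0135)²·(0.0570) / ((0.0323)²·(0.782)²·(18.1)) = 0.142
Qp = 0.142 < Kp = 0.889, so the forward reaction proceeds.

to the right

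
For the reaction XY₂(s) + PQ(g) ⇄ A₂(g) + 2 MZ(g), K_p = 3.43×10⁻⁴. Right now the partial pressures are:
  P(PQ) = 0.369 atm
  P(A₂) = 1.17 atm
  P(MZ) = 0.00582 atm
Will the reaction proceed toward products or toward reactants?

in the forward direction

(XY₂ is a pure solid — omitted from Q_p.)
Q_p = P(A₂)·P(MZ)² / P(PQ) = (1.17)·(0.00582)² / (0.369) = 1.07×10⁻⁴
Q_p = 1.07×10⁻⁴ < K_p = 3.43×10⁻⁴, so the forward reaction proceeds.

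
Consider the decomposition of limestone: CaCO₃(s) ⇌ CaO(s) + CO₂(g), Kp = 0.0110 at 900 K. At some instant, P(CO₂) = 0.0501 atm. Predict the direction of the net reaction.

in the reverse direction

(CaCO₃, CaO are pure solids — omitted from Qp.)
Qp = P(CO₂) = 0.0501
Qp = 0.0501 > Kp = 0.0110, so the reverse reaction proceeds.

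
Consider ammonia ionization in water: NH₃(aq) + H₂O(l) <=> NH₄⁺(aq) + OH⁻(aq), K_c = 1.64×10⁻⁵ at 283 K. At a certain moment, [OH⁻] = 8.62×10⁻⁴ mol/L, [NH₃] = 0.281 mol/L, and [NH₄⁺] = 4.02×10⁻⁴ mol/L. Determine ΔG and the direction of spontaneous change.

(H₂O is a pure liquid — omitted from Q_c.)
Q_c = [NH₄⁺]·[OH⁻] / [NH₃] = (4.02×10⁻⁴)·(8.62×10⁻⁴) / (0.281) = 1.23×10⁻⁶
ΔG = RT ln(Q_c/K_c) = (8.314 J mol⁻¹ K⁻¹)(283 K) × ln(1.23×10⁻⁶/1.64×10⁻⁵)
   = (2.353 kJ/mol)(-2.590) = -6.09 kJ/mol
ΔG < 0, so the forward reaction is spontaneous (proceeds forward).

ΔG = -6.09 kJ/mol; the forward reaction is spontaneous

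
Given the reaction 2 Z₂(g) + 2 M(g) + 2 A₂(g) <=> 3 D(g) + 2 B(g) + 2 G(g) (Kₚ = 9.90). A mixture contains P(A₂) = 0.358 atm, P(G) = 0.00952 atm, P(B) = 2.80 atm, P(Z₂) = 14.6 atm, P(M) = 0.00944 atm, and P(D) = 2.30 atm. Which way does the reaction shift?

to the right

Qₚ = P(D)³·P(B)²·P(G)² / (P(Z₂)²·P(M)²·P(A₂)²) = (2.30)³·(2.80)²·(0.00952)² / ((14.6)²·(0.00944)²·(0.358)²) = 3.55
Qₚ = 3.55 < Kₚ = 9.90, so the forward reaction proceeds.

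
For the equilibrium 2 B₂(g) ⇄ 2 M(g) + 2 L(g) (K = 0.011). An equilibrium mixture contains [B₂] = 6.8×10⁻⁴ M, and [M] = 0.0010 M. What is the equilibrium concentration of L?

[L] = 0.071 M

At equilibrium, K = [M]²·[L]² / [B₂]² = 0.011.
(0.0010)²·([L])² / (6.8×10⁻⁴)² = 0.011
[L]² = 0.00509 ⇒ [L] = 0.071 M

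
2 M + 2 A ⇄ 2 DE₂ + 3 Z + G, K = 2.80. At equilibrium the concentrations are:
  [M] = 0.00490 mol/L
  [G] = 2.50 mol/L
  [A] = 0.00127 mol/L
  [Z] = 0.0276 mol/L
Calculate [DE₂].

[DE₂] = 0.00144 mol/L

At equilibrium, K = [DE₂]²·[Z]³·[G] / ([M]²·[A]²) = 2.80.
([DE₂])²·(0.0276)³·(2.50) / ((0.00490)²·(0.00127)²) = 2.80
[DE₂]² = 2.06e-6 ⇒ [DE₂] = 0.00144 mol/L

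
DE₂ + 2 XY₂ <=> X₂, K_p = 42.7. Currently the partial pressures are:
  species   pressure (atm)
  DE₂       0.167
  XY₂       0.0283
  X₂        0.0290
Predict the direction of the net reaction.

Q_p = P(X₂) / (P(DE₂)·P(XY₂)²) = (0.0290) / ((0.167)·(0.0283)²) = 217
Q_p = 217 > K_p = 42.7, so the reverse reaction proceeds.

reverse (toward reactants)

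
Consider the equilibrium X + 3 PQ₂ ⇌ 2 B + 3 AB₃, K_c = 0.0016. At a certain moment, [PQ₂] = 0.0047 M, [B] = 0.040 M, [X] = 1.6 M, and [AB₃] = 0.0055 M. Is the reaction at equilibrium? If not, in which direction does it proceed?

Q_c = [B]²·[AB₃]³ / ([X]·[PQ₂]³) = (0.040)²·(0.0055)³ / ((1.6)·(0.0047)³) = 0.0016
Q_c = 0.0016 = K_c, so the system is already at equilibrium.

no net change (already at equilibrium)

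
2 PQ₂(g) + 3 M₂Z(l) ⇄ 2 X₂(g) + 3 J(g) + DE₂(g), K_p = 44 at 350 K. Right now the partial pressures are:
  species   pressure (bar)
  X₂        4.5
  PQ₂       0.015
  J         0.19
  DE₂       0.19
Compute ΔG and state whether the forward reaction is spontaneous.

(M₂Z is a pure liquid — omitted from Q_p.)
Q_p = P(X₂)²·P(J)³·P(DE₂) / P(PQ₂)² = (4.5)²·(0.19)³·(0.19) / (0.015)² = 117
ΔG = RT ln(Q_p/K_p) = (8.314 J mol⁻¹ K⁻¹)(350 K) × ln(117/44)
   = (2.910 kJ/mol)(0.9780) = 2.85 kJ/mol
ΔG > 0, so the forward reaction is non-spontaneous (proceeds in reverse).

ΔG = 2.85 kJ/mol; the forward reaction is non-spontaneous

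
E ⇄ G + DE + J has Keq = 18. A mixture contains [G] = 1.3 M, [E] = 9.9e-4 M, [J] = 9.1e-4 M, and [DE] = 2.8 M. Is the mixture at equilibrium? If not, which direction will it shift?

no; Q < K, reaction proceeds forward

Q = [G]·[DE]·[J] / [E] = (1.3)·(2.8)·(9.1e-4) / (9.9e-4) = 3.3
Q = 3.3 < Keq = 18: net forward reaction.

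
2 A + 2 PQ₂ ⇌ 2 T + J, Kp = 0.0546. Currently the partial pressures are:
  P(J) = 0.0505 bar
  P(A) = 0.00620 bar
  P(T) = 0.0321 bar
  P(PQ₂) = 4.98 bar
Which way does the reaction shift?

neither direction; the system is at equilibrium

Qp = P(T)²·P(J) / (P(A)²·P(PQ₂)²) = (0.0321)²·(0.0505) / ((0.00620)²·(4.98)²) = 0.0546
Qp = 0.0546 = Kp, so the system is already at equilibrium.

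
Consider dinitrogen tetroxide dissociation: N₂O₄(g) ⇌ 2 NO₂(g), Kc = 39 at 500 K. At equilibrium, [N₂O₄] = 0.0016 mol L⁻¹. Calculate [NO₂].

At equilibrium, Kc = [NO₂]² / [N₂O₄] = 39.
([NO₂])² / (0.0016) = 39
[NO₂]² = 0.0624 ⇒ [NO₂] = 0.25 mol L⁻¹

[NO₂] = 0.25 mol L⁻¹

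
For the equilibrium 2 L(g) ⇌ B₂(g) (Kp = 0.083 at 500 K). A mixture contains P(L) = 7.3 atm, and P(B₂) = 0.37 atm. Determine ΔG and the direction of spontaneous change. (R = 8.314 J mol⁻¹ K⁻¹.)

ΔG = -10.3 kJ/mol; the forward reaction is spontaneous

Qp = P(B₂) / P(L)² = (0.37) / (7.3)² = 0.00694
ΔG = RT ln(Qp/Kp) = (8.314 J mol⁻¹ K⁻¹)(500 K) × ln(0.00694/0.083)
   = (4.157 kJ/mol)(-2.482) = -10.3 kJ/mol
ΔG < 0, so the forward reaction is spontaneous (proceeds forward).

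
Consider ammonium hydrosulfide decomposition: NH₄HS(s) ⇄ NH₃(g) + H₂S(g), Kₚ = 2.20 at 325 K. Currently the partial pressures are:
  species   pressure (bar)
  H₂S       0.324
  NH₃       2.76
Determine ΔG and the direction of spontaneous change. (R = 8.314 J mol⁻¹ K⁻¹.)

(NH₄HS is a pure solid — omitted from Qₚ.)
Qₚ = P(NH₃)·P(H₂S) = (2.76)·(0.324) = 0.894
ΔG = RT ln(Qₚ/Kₚ) = (8.314 J mol⁻¹ K⁻¹)(325 K) × ln(0.894/2.20)
   = (2.702 kJ/mol)(-0.9005) = -2.43 kJ/mol
ΔG < 0, so the forward reaction is spontaneous (proceeds forward).

ΔG = -2.43 kJ/mol; the forward reaction is spontaneous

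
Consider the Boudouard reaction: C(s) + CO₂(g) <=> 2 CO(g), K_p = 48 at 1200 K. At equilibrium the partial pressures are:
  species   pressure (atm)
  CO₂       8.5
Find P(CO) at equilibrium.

P(CO) = 20 atm

(C is a pure solid — omitted from K_p.)
At equilibrium, K_p = P(CO)² / P(CO₂) = 48.
(P(CO))² / (8.5) = 48
P(CO)² = 408 ⇒ P(CO) = 20 atm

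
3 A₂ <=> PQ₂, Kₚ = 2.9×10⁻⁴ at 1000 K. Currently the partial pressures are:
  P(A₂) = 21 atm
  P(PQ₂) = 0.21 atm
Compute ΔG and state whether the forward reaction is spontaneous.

Qₚ = P(PQ₂) / P(A₂)³ = (0.21) / (21)³ = 2.27×10⁻⁵
ΔG = RT ln(Qₚ/Kₚ) = (8.314 J mol⁻¹ K⁻¹)(1000 K) × ln(2.27×10⁻⁵/2.9×10⁻⁴)
   = (8.314 kJ/mol)(-2.548) = -21.2 kJ/mol
ΔG < 0, so the forward reaction is spontaneous (proceeds forward).

ΔG = -21.2 kJ/mol; the forward reaction is spontaneous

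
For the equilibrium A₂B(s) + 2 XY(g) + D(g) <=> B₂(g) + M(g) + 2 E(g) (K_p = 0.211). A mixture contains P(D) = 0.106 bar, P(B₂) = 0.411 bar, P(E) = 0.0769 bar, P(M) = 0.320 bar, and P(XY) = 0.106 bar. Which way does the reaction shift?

to the left

(A₂B is a pure solid — omitted from Q_p.)
Q_p = P(B₂)·P(M)·P(E)² / (P(XY)²·P(D)) = (0.411)·(0.320)·(0.0769)² / ((0.106)²·(0.106)) = 0.653
Q_p = 0.653 > K_p = 0.211, so the reverse reaction proceeds.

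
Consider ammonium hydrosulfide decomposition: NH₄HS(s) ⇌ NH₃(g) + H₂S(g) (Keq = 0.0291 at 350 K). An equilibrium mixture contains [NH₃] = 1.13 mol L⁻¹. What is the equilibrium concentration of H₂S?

[H₂S] = 0.0258 mol L⁻¹

(NH₄HS is a pure solid — omitted from Keq.)
At equilibrium, Keq = [NH₃]·[H₂S] = 0.0291.
(1.13)·([H₂S]) = 0.0291
[H₂S] = 0.0258 mol L⁻¹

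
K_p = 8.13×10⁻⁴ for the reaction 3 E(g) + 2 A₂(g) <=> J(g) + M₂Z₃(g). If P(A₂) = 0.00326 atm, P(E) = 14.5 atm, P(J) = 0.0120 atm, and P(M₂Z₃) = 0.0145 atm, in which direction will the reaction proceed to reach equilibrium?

to the left

Q_p = P(J)·P(M₂Z₃) / (P(E)³·P(A₂)²) = (0.0120)·(0.0145) / ((14.5)³·(0.00326)²) = 0.00537
Q_p = 0.00537 > K_p = 8.13×10⁻⁴, so the reverse reaction proceeds.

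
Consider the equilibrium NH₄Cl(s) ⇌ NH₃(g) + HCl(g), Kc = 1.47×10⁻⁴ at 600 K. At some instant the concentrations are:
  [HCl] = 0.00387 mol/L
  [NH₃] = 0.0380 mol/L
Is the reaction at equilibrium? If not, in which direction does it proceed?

no net change (already at equilibrium)

(NH₄Cl is a pure solid — omitted from Qc.)
Qc = [NH₃]·[HCl] = (0.0380)·(0.00387) = 1.47×10⁻⁴
Qc = 1.47×10⁻⁴ = Kc, so the system is already at equilibrium.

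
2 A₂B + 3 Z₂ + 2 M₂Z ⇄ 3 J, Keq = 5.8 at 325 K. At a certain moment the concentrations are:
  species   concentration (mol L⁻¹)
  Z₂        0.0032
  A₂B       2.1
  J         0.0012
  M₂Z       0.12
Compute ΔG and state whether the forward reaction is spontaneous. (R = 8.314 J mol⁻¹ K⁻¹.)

ΔG = -5.25 kJ/mol; the forward reaction is spontaneous

Q = [J]³ / ([A₂B]²·[Z₂]³·[M₂Z]²) = (0.0012)³ / ((2.1)²·(0.0032)³·(0.12)²) = 0.830
ΔG = RT ln(Q/Keq) = (8.314 J mol⁻¹ K⁻¹)(325 K) × ln(0.830/5.8)
   = (2.702 kJ/mol)(-1.944) = -5.25 kJ/mol
ΔG < 0, so the forward reaction is spontaneous (proceeds forward).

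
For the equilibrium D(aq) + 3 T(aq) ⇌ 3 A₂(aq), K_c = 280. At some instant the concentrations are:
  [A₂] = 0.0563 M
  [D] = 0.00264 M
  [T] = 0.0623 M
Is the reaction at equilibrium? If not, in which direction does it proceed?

Q_c = [A₂]³ / ([D]·[T]³) = (0.0563)³ / ((0.00264)·(0.0623)³) = 280
Q_c = 280 = K_c, so the system is already at equilibrium.

no net change (already at equilibrium)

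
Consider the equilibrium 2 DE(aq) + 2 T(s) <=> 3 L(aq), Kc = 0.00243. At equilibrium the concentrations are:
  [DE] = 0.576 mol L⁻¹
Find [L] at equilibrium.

(T is a pure solid — omitted from Kc.)
At equilibrium, Kc = [L]³ / [DE]² = 0.00243.
([L])³ / (0.576)² = 0.00243
[L]³ = 8.06e-4 ⇒ [L] = 0.0931 mol L⁻¹

[L] = 0.0931 mol L⁻¹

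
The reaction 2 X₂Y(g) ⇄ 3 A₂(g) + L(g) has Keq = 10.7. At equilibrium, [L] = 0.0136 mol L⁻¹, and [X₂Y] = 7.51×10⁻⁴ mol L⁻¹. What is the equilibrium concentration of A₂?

[A₂] = 0.0763 mol L⁻¹

At equilibrium, Keq = [A₂]³·[L] / [X₂Y]² = 10.7.
([A₂])³·(0.0136) / (7.51×10⁻⁴)² = 10.7
[A₂]³ = 4.44×10⁻⁴ ⇒ [A₂] = 0.0763 mol L⁻¹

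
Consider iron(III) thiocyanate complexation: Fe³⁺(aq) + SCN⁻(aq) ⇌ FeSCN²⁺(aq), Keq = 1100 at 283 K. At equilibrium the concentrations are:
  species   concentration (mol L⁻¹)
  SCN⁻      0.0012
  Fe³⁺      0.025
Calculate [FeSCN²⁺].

At equilibrium, Keq = [FeSCN²⁺] / ([Fe³⁺]·[SCN⁻]) = 1100.
([FeSCN²⁺]) / ((0.025)·(0.0012)) = 1100
[FeSCN²⁺] = 0.0330 = 0.033 mol L⁻¹

[FeSCN²⁺] = 0.033 mol L⁻¹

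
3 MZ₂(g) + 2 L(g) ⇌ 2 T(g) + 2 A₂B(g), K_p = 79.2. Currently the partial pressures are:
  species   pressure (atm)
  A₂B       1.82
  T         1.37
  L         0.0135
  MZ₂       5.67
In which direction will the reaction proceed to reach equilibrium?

Q_p = P(T)²·P(A₂B)² / (P(MZ₂)³·P(L)²) = (1.37)²·(1.82)² / ((5.67)³·(0.0135)²) = 187
Q_p = 187 > K_p = 79.2, so the reverse reaction proceeds.

in the reverse direction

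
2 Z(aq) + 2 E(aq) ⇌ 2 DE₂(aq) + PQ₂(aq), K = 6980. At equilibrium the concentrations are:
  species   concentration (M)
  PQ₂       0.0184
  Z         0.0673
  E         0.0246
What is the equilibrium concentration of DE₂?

[DE₂] = 1.02 M

At equilibrium, K = [DE₂]²·[PQ₂] / ([Z]²·[E]²) = 6980.
([DE₂])²·(0.0184) / ((0.0673)²·(0.0246)²) = 6980
[DE₂]² = 1.04 ⇒ [DE₂] = 1.02 M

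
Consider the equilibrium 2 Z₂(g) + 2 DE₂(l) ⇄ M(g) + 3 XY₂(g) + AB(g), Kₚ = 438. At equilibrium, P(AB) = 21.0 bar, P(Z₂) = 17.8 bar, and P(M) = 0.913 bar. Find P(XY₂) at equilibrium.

P(XY₂) = 19.3 bar

(DE₂ is a pure liquid — omitted from Kₚ.)
At equilibrium, Kₚ = P(M)·P(XY₂)³·P(AB) / P(Z₂)² = 438.
(0.913)·(P(XY₂))³·(21.0) / (17.8)² = 438
P(XY₂)³ = 7240 ⇒ P(XY₂) = 19.3 bar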